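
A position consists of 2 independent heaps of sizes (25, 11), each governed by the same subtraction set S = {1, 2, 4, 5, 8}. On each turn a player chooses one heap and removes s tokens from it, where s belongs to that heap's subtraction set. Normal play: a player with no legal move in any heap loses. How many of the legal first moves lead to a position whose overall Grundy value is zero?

All heaps use S = {1, 2, 4, 5, 8}:
G(0) = 0
G(1) = mex{0} = 1
G(2) = mex{1,0} = 2
G(3) = mex{2,1} = 0
G(4) = mex{0,2,0} = 1
G(5) = mex{1,0,1,0} = 2
G(6) = mex{2,1,2,1} = 0
G(7) = mex{0,2,0,2} = 1
G(8) = mex{1,0,1,0,0} = 2
G(9) = mex{2,1,2,1,1} = 0
G(10) = mex{0,2,0,2,2} = 1
G(11) = mex{1,0,1,0,0} = 2
G(12) = mex{2,1,2,1,1} = 0
G(13) = mex{0,2,0,2,2} = 1
G(14) = mex{1,0,1,0,0} = 2
G(15) = mex{2,1,2,1,1} = 0
G(16) = mex{0,2,0,2,2} = 1
G(17) = mex{1,0,1,0,0} = 2
G(18) = mex{2,1,2,1,1} = 0
G(19) = mex{0,2,0,2,2} = 1
G(20) = mex{1,0,1,0,0} = 2
G(21) = mex{2,1,2,1,1} = 0
G(22) = mex{0,2,0,2,2} = 1
G(23) = mex{1,0,1,0,0} = 2
G(24) = mex{2,1,2,1,1} = 0
G(25) = mex{0,2,0,2,2} = 1
Heap A: G(25) = 1.
Heap B: G(11) = 2.
Combined Grundy value = 1 ⊕ 2 = 3.
A winning move leaves total XOR = 0, i.e. changes one component's Grundy value g to g ⊕ X where X is the current total.
Heap A: need g' = 1⊕3 = 2. Options: 25−1→G=0, 25−2→G=2, 25−4→G=0, 25−5→G=2, 25−8→G=2. Hits: 3.
Heap B: need g' = 2⊕3 = 1. Options: 11−1→G=1, 11−2→G=0, 11−4→G=1, 11−5→G=0, 11−8→G=0. Hits: 2.

5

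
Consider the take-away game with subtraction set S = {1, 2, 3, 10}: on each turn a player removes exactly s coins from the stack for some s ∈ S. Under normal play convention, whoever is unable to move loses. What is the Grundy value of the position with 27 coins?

3

n :  0  1  2  3  4  5  6  7  8  9 10 11 12 13 14 15 16 17 18 19 20 21 22 23 24 25 26 27
G :  0  1  2  3  0  1  2  3  0  1  2  3  0  1  2  3  0  1  2  3  0  1  2  3  0  1  2  3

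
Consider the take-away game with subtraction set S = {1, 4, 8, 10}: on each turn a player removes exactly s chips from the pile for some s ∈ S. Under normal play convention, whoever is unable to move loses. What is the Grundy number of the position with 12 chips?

G(0) = 0
G(1) = mex{0} = 1
G(2) = mex{1} = 0
G(3) = mex{0} = 1
G(4) = mex{1,0} = 2
G(5) = mex{2,1} = 0
G(6) = mex{0,0} = 1
G(7) = mex{1,1} = 0
G(8) = mex{0,2,0} = 1
G(9) = mex{1,0,1} = 2
G(10) = mex{2,1,0,0} = 3
G(11) = mex{3,0,1,1} = 2
G(12) = mex{2,1,2,0} = 3

3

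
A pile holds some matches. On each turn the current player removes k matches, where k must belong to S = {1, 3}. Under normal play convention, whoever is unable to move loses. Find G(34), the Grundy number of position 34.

0

n :  0  1  2  3  4  5  6  7  8  9 10 11 12 13 14 15 16 17 18 19 20 21 22 23 24 25 26 27 28 29 30 31 32 33 34
G :  0  1  0  1  0  1  0  1  0  1  0  1  0  1  0  1  0  1  0  1  0  1  0  1  0  1  0  1  0  1  0  1  0  1  0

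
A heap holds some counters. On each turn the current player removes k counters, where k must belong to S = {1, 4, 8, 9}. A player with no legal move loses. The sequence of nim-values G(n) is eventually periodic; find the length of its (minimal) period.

17

G(0) = 0
G(1) = mex{0} = 1
G(2) = mex{1} = 0
G(3) = mex{0} = 1
G(4) = mex{1,0} = 2
G(5) = mex{2,1} = 0
G(6) = mex{0,0} = 1
G(7) = mex{1,1} = 0
G(8) = mex{0,2,0} = 1
G(9) = mex{1,0,1,0} = 2
G(10) = mex{2,1,0,1} = 3
G(11) = mex{3,0,1,0} = 2
G(12) = mex{2,1,2,1} = 0
G(13) = mex{0,2,0,2} = 1
G(14) = mex{1,3,1,0} = 2
G(15) = mex{2,2,0,1} = 3
G(16) = mex{3,0,1,0} = 2
G(17) = mex{2,1,2,1} = 0
G(18) = mex{0,2,3,2} = 1
G(19) = mex{1,3,2,3} = 0
G(20) = mex{0,2,0,2} = 1
G(21) = mex{1,0,1,0} = 2
G(22) = mex{2,1,2,1} = 0
G(23) = mex{0,0,3,2} = 1
G(24) = mex{1,1,2,3} = 0
G(25) = mex{0,2,0,2} = 1
G(26) = mex{1,0,1,0} = 2
G(27) = mex{2,1,0,1} = 3
G(28) = mex{3,0,1,0} = 2
G(29) = mex{2,1,2,1} = 0
G(30) = mex{0,2,0,2} = 1
G(31) = mex{1,3,1,0} = 2
G(32) = mex{2,2,0,1} = 3
G(33) = mex{3,0,1,0} = 2
G(34) = mex{2,1,2,1} = 0
G(35) = mex{0,2,3,2} = 1
G(n+17) = G(n) holds for n = 0,…,8 (a full window of length max(S) = 9), so the sequence is purely periodic with period 17.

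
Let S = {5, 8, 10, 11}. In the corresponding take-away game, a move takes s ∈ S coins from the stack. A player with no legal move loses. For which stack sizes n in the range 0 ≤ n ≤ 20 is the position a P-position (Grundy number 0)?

0, 1, 2, 3, 4, 16, 17, 18, 19, 20

G(0) = 0
G(1) = mex{} = 0
G(2) = mex{} = 0
G(3) = mex{} = 0
G(4) = mex{} = 0
G(5) = mex{0} = 1
G(6) = mex{0} = 1
G(7) = mex{0} = 1
G(8) = mex{0,0} = 1
G(9) = mex{0,0} = 1
G(10) = mex{1,0,0} = 2
G(11) = mex{1,0,0,0} = 2
G(12) = mex{1,0,0,0} = 2
G(13) = mex{1,1,0,0} = 2
G(14) = mex{1,1,0,0} = 2
G(15) = mex{2,1,1,0} = 3
G(16) = mex{2,1,1,1} = 0
G(17) = mex{2,1,1,1} = 0
G(18) = mex{2,2,1,1} = 0
G(19) = mex{2,2,1,1} = 0
G(20) = mex{3,2,2,1} = 0
P-positions are exactly the n with G(n) = 0.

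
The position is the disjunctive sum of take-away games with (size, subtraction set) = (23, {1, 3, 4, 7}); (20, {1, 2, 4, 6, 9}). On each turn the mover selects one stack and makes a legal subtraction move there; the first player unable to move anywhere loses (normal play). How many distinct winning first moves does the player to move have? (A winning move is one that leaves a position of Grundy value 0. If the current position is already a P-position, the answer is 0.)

Stack A, S = {1, 3, 4, 7}:
G(0) = 0
G(1) = mex{0} = 1
G(2) = mex{1} = 0
G(3) = mex{0,0} = 1
G(4) = mex{1,1,0} = 2
G(5) = mex{2,0,1} = 3
G(6) = mex{3,1,0} = 2
G(7) = mex{2,2,1,0} = 3
G(8) = mex{3,3,2,1} = 0
G(9) = mex{0,2,3,0} = 1
G(10) = mex{1,3,2,1} = 0
G(11) = mex{0,0,3,2} = 1
G(12) = mex{1,1,0,3} = 2
G(13) = mex{2,0,1,2} = 3
G(14) = mex{3,1,0,3} = 2
G(15) = mex{2,2,1,0} = 3
G(16) = mex{3,3,2,1} = 0
G(17) = mex{0,2,3,0} = 1
G(18) = mex{1,3,2,1} = 0
G(19) = mex{0,0,3,2} = 1
G(20) = mex{1,1,0,3} = 2
G(21) = mex{2,0,1,2} = 3
G(22) = mex{3,1,0,3} = 2
G(23) = mex{2,2,1,0} = 3
G_A(23) = 3.
Stack B, S = {1, 2, 4, 6, 9}:
G(0) = 0
G(1) = mex{0} = 1
G(2) = mex{1,0} = 2
G(3) = mex{2,1} = 0
G(4) = mex{0,2,0} = 1
G(5) = mex{1,0,1} = 2
G(6) = mex{2,1,2,0} = 3
G(7) = mex{3,2,0,1} = 4
G(8) = mex{4,3,1,2} = 0
G(9) = mex{0,4,2,0,0} = 1
G(10) = mex{1,0,3,1,1} = 2
G(11) = mex{2,1,4,2,2} = 0
G(12) = mex{0,2,0,3,0} = 1
G(13) = mex{1,0,1,4,1} = 2
G(14) = mex{2,1,2,0,2} = 3
G(15) = mex{3,2,0,1,3} = 4
G(16) = mex{4,3,1,2,4} = 0
G(17) = mex{0,4,2,0,0} = 1
G(18) = mex{1,0,3,1,1} = 2
G(19) = mex{2,1,4,2,2} = 0
G(20) = mex{0,2,0,3,0} = 1
G_B(20) = 1.
Combined Grundy value = 3 ⊕ 1 = 2.
A winning move leaves total XOR = 0, i.e. changes one component's Grundy value g to g ⊕ X where X is the current total.
Stack A: need g' = 3⊕2 = 1. Options: 23−1→G=2, 23−3→G=2, 23−4→G=1, 23−7→G=0. Hits: 1.
Stack B: need g' = 1⊕2 = 3. Options: 20−1→G=0, 20−2→G=2, 20−4→G=0, 20−6→G=3, 20−9→G=0. Hits: 1.

2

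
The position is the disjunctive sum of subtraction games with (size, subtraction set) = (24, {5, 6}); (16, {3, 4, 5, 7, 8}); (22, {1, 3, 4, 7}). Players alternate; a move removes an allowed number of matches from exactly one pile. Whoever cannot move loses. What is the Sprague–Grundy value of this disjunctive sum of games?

3

Pile A, S = {5, 6}:
n :  0  1  2  3  4  5  6  7  8  9 10 11 12 13 14 15 16 17 18 19 20 21 22 23 24
G :  0  0  0  0  0  1  1  1  1  1  2  0  0  0  0  0  1  1  1  1  1  2  0  0  0
G_A(24) = 0.
Pile B, S = {3, 4, 5, 7, 8}:
G(0) = 0
G(1) = mex{} = 0
G(2) = mex{} = 0
G(3) = mex{0} = 1
G(4) = mex{0,0} = 1
G(5) = mex{0,0,0} = 1
G(6) = mex{1,0,0} = 2
G(7) = mex{1,1,0,0} = 2
G(8) = mex{1,1,1,0,0} = 2
G(9) = mex{2,1,1,0,0} = 3
G(10) = mex{2,2,1,1,0} = 3
G(11) = mex{2,2,2,1,1} = 0
G(12) = mex{3,2,2,1,1} = 0
G(13) = mex{3,3,2,2,1} = 0
G(14) = mex{0,3,3,2,2} = 1
G(15) = mex{0,0,3,2,2} = 1
G(16) = mex{0,0,0,3,2} = 1
G_B(16) = 1.
Pile C, S = {1, 3, 4, 7}:
n :  0  1  2  3  4  5  6  7  8  9 10 11 12 13 14 15 16 17 18 19 20 21 22
G :  0  1  0  1  2  3  2  3  0  1  0  1  2  3  2  3  0  1  0  1  2  3  2
G_C(22) = 2.
Combined Grundy value = 0 ⊕ 1 ⊕ 2 = 3.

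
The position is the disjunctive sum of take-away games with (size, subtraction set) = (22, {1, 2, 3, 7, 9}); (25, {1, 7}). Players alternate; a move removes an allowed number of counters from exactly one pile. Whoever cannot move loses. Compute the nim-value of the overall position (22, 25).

3

Pile A, S = {1, 2, 3, 7, 9}:
G(0) = 0
G(1) = mex{0} = 1
G(2) = mex{1,0} = 2
G(3) = mex{2,1,0} = 3
G(4) = mex{3,2,1} = 0
G(5) = mex{0,3,2} = 1
G(6) = mex{1,0,3} = 2
G(7) = mex{2,1,0,0} = 3
G(8) = mex{3,2,1,1} = 0
G(9) = mex{0,3,2,2,0} = 1
G(10) = mex{1,0,3,3,1} = 2
G(11) = mex{2,1,0,0,2} = 3
G(12) = mex{3,2,1,1,3} = 0
G(13) = mex{0,3,2,2,0} = 1
G(14) = mex{1,0,3,3,1} = 2
G(15) = mex{2,1,0,0,2} = 3
G(16) = mex{3,2,1,1,3} = 0
G(17) = mex{0,3,2,2,0} = 1
G(18) = mex{1,0,3,3,1} = 2
G(19) = mex{2,1,0,0,2} = 3
G(20) = mex{3,2,1,1,3} = 0
G(21) = mex{0,3,2,2,0} = 1
G(22) = mex{1,0,3,3,1} = 2
G_A(22) = 2.
Pile B, S = {1, 7}:
G(0) = 0
G(1) = mex{0} = 1
G(2) = mex{1} = 0
G(3) = mex{0} = 1
G(4) = mex{1} = 0
G(5) = mex{0} = 1
G(6) = mex{1} = 0
G(7) = mex{0,0} = 1
G(8) = mex{1,1} = 0
G(9) = mex{0,0} = 1
G(10) = mex{1,1} = 0
G(11) = mex{0,0} = 1
G(12) = mex{1,1} = 0
G(13) = mex{0,0} = 1
G(14) = mex{1,1} = 0
G(15) = mex{0,0} = 1
G(16) = mex{1,1} = 0
G(17) = mex{0,0} = 1
G(18) = mex{1,1} = 0
G(19) = mex{0,0} = 1
G(20) = mex{1,1} = 0
G(21) = mex{0,0} = 1
G(22) = mex{1,1} = 0
G(23) = mex{0,0} = 1
G(24) = mex{1,1} = 0
G(25) = mex{0,0} = 1
G_B(25) = 1.
Combined Grundy value = 2 ⊕ 1 = 3.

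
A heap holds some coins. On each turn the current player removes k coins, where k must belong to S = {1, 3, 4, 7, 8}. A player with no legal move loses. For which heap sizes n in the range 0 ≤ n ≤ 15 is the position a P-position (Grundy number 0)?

0, 2, 11, 13

G(0) = 0
G(1) = mex{0} = 1
G(2) = mex{1} = 0
G(3) = mex{0,0} = 1
G(4) = mex{1,1,0} = 2
G(5) = mex{2,0,1} = 3
G(6) = mex{3,1,0} = 2
G(7) = mex{2,2,1,0} = 3
G(8) = mex{3,3,2,1,0} = 4
G(9) = mex{4,2,3,0,1} = 5
G(10) = mex{5,3,2,1,0} = 4
G(11) = mex{4,4,3,2,1} = 0
G(12) = mex{0,5,4,3,2} = 1
G(13) = mex{1,4,5,2,3} = 0
G(14) = mex{0,0,4,3,2} = 1
G(15) = mex{1,1,0,4,3} = 2
P-positions are exactly the n with G(n) = 0.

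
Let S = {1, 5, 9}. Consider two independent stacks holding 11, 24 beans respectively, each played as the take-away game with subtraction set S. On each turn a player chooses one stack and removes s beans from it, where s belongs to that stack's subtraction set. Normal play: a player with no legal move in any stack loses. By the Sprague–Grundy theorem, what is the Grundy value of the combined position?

All stacks use S = {1, 5, 9}:
n :  0  1  2  3  4  5  6  7  8  9 10 11 12 13 14 15 16 17 18 19 20 21 22 23 24
G :  0  1  0  1  0  1  0  1  0  1  0  1  0  1  0  1  0  1  0  1  0  1  0  1  0
Stack A: G(11) = 1.
Stack B: G(24) = 0.
Combined Grundy value = 1 ⊕ 0 = 1.

1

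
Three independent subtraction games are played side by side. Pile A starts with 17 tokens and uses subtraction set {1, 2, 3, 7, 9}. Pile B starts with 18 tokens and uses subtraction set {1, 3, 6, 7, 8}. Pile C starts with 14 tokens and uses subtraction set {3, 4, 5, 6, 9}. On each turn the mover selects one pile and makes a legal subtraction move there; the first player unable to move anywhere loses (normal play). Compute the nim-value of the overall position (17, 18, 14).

0

Pile A, S = {1, 2, 3, 7, 9}:
n :  0  1  2  3  4  5  6  7  8  9 10 11 12 13 14 15 16 17
G :  0  1  2  3  0  1  2  3  0  1  2  3  0  1  2  3  0  1
G_A(17) = 1.
Pile B, S = {1, 3, 6, 7, 8}:
n :  0  1  2  3  4  5  6  7  8  9 10 11 12 13 14 15 16 17 18
G :  0  1  0  1  0  1  2  3  2  3  2  3  4  0  1  0  1  0  1
G_B(18) = 1.
Pile C, S = {3, 4, 5, 6, 9}:
G(0) = 0
G(1) = mex{} = 0
G(2) = mex{} = 0
G(3) = mex{0} = 1
G(4) = mex{0,0} = 1
G(5) = mex{0,0,0} = 1
G(6) = mex{1,0,0,0} = 2
G(7) = mex{1,1,0,0} = 2
G(8) = mex{1,1,1,0} = 2
G(9) = mex{2,1,1,1,0} = 3
G(10) = mex{2,2,1,1,0} = 3
G(11) = mex{2,2,2,1,0} = 3
G(12) = mex{3,2,2,2,1} = 0
G(13) = mex{3,3,2,2,1} = 0
G(14) = mex{3,3,3,2,1} = 0
G_C(14) = 0.
Combined Grundy value = 1 ⊕ 1 ⊕ 0 = 0.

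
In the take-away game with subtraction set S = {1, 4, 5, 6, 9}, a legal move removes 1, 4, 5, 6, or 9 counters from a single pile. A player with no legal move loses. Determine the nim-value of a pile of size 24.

n :  0  1  2  3  4  5  6  7  8  9 10 11 12 13 14 15 16 17 18 19 20 21 22 23 24
G :  0  1  0  1  2  3  2  3  4  5  0  1  0  1  2  3  2  3  4  5  0  1  0  1  2

2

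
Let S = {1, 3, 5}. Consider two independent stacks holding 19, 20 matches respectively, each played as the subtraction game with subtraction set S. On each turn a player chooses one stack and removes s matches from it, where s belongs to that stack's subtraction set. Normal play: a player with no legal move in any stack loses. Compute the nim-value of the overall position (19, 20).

1

All stacks use S = {1, 3, 5}:
n :  0  1  2  3  4  5  6  7  8  9 10 11 12 13 14 15 16 17 18 19 20
G :  0  1  0  1  0  1  0  1  0  1  0  1  0  1  0  1  0  1  0  1  0
Stack A: G(19) = 1.
Stack B: G(20) = 0.
Combined Grundy value = 1 ⊕ 0 = 1.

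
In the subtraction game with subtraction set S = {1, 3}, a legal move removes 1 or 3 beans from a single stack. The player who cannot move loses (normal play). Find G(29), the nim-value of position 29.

G(0) = 0
G(1) = mex{0} = 1
G(2) = mex{1} = 0
G(3) = mex{0,0} = 1
G(4) = mex{1,1} = 0
G(5) = mex{0,0} = 1
G(6) = mex{1,1} = 0
G(7) = mex{0,0} = 1
G(8) = mex{1,1} = 0
G(9) = mex{0,0} = 1
G(10) = mex{1,1} = 0
G(11) = mex{0,0} = 1
G(12) = mex{1,1} = 0
G(13) = mex{0,0} = 1
G(14) = mex{1,1} = 0
G(15) = mex{0,0} = 1
G(16) = mex{1,1} = 0
G(17) = mex{0,0} = 1
G(18) = mex{1,1} = 0
G(19) = mex{0,0} = 1
G(20) = mex{1,1} = 0
G(21) = mex{0,0} = 1
G(22) = mex{1,1} = 0
G(23) = mex{0,0} = 1
G(24) = mex{1,1} = 0
G(25) = mex{0,0} = 1
G(26) = mex{1,1} = 0
G(27) = mex{0,0} = 1
G(28) = mex{1,1} = 0
G(29) = mex{0,0} = 1

1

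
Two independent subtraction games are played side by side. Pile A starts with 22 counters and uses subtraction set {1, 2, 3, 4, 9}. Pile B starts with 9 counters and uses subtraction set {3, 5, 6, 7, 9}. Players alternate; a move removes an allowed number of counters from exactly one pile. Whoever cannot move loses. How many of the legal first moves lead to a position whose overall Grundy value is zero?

Pile A, S = {1, 2, 3, 4, 9}:
n :  0  1  2  3  4  5  6  7  8  9 10 11 12 13 14 15 16 17 18 19 20 21 22
G :  0  1  2  3  4  0  1  2  3  4  0  1  2  3  4  0  1  2  3  4  0  1  2
G_A(22) = 2.
Pile B, S = {3, 5, 6, 7, 9}:
n : 0 1 2 3 4 5 6 7 8 9
G : 0 0 0 1 1 1 2 2 2 3
G_B(9) = 3.
Combined Grundy value = 2 ⊕ 3 = 1.
A winning move leaves total XOR = 0, i.e. changes one component's Grundy value g to g ⊕ X where X is the current total.
Pile A: need g' = 2⊕1 = 3. Options: 22−1→G=1, 22−2→G=0, 22−3→G=4, 22−4→G=3, 22−9→G=3. Hits: 2.
Pile B: need g' = 3⊕1 = 2. Options: 9−3→G=2, 9−5→G=1, 9−6→G=1, 9−7→G=0, 9−9→G=0. Hits: 1.

3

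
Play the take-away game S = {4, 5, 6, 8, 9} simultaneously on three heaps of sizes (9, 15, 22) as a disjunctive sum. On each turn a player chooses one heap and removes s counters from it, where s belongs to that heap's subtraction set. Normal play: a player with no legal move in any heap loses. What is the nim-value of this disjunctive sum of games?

0

All heaps use S = {4, 5, 6, 8, 9}:
G(0) = 0
G(1) = mex{} = 0
G(2) = mex{} = 0
G(3) = mex{} = 0
G(4) = mex{0} = 1
G(5) = mex{0,0} = 1
G(6) = mex{0,0,0} = 1
G(7) = mex{0,0,0} = 1
G(8) = mex{1,0,0,0} = 2
G(9) = mex{1,1,0,0,0} = 2
G(10) = mex{1,1,1,0,0} = 2
G(11) = mex{1,1,1,0,0} = 2
G(12) = mex{2,1,1,1,0} = 3
G(13) = mex{2,2,1,1,1} = 0
G(14) = mex{2,2,2,1,1} = 0
G(15) = mex{2,2,2,1,1} = 0
G(16) = mex{3,2,2,2,1} = 0
G(17) = mex{0,3,2,2,2} = 1
G(18) = mex{0,0,3,2,2} = 1
G(19) = mex{0,0,0,2,2} = 1
G(20) = mex{0,0,0,3,2} = 1
G(21) = mex{1,0,0,0,3} = 2
G(22) = mex{1,1,0,0,0} = 2
Heap A: G(9) = 2.
Heap B: G(15) = 0.
Heap C: G(22) = 2.
Combined Grundy value = 2 ⊕ 0 ⊕ 2 = 0.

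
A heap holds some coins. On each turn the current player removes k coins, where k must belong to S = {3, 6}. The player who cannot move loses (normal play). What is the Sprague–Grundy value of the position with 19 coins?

n :  0  1  2  3  4  5  6  7  8  9 10 11 12 13 14 15 16 17 18 19
G :  0  0  0  1  1  1  2  2  2  0  0  0  1  1  1  2  2  2  0  0

0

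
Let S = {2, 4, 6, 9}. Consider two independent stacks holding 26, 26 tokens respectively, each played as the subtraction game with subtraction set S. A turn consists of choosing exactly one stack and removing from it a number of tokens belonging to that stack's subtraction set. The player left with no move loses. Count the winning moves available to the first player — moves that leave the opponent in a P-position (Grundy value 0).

0

All stacks use S = {2, 4, 6, 9}:
G(0) = 0
G(1) = mex{} = 0
G(2) = mex{0} = 1
G(3) = mex{0} = 1
G(4) = mex{1,0} = 2
G(5) = mex{1,0} = 2
G(6) = mex{2,1,0} = 3
G(7) = mex{2,1,0} = 3
G(8) = mex{3,2,1} = 0
G(9) = mex{3,2,1,0} = 4
G(10) = mex{0,3,2,0} = 1
G(11) = mex{4,3,2,1} = 0
G(12) = mex{1,0,3,1} = 2
G(13) = mex{0,4,3,2} = 1
G(14) = mex{2,1,0,2} = 3
G(15) = mex{1,0,4,3} = 2
G(16) = mex{3,2,1,3} = 0
G(17) = mex{2,1,0,0} = 3
G(18) = mex{0,3,2,4} = 1
G(19) = mex{3,2,1,1} = 0
G(20) = mex{1,0,3,0} = 2
G(21) = mex{0,3,2,2} = 1
G(22) = mex{2,1,0,1} = 3
G(23) = mex{1,0,3,3} = 2
G(24) = mex{3,2,1,2} = 0
G(25) = mex{2,1,0,0} = 3
G(26) = mex{0,3,2,3} = 1
Stack A: G(26) = 1.
Stack B: G(26) = 1.
Combined Grundy value = 1 ⊕ 1 = 0.
A winning move leaves total XOR = 0, i.e. changes one component's Grundy value g to g ⊕ X where X is the current total.
Stack A: target g' = 1⊕0 = 1, but every legal move changes the Grundy value (mex property), so 0 moves.
Stack B: target g' = 1⊕0 = 1, but every legal move changes the Grundy value (mex property), so 0 moves.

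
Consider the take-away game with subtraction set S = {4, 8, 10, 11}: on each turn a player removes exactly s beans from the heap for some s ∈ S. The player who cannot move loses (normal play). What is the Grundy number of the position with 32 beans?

0

n :  0  1  2  3  4  5  6  7  8  9 10 11 12 13 14 15 16 17 18 19 20 21 22 23 24 25 26 27 28 29 30 31 32
G :  0  0  0  0  1  1  1  1  2  2  2  2  3  3  3  0  0  0  0  1  1  1  1  2  2  2  2  3  3  3  0  0  0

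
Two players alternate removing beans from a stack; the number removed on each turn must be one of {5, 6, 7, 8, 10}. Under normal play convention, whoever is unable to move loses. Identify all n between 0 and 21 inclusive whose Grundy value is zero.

G(0) = 0
G(1) = mex{} = 0
G(2) = mex{} = 0
G(3) = mex{} = 0
G(4) = mex{} = 0
G(5) = mex{0} = 1
G(6) = mex{0,0} = 1
G(7) = mex{0,0,0} = 1
G(8) = mex{0,0,0,0} = 1
G(9) = mex{0,0,0,0} = 1
G(10) = mex{1,0,0,0,0} = 2
G(11) = mex{1,1,0,0,0} = 2
G(12) = mex{1,1,1,0,0} = 2
G(13) = mex{1,1,1,1,0} = 2
G(14) = mex{1,1,1,1,0} = 2
G(15) = mex{2,1,1,1,1} = 0
G(16) = mex{2,2,1,1,1} = 0
G(17) = mex{2,2,2,1,1} = 0
G(18) = mex{2,2,2,2,1} = 0
G(19) = mex{2,2,2,2,1} = 0
G(20) = mex{0,2,2,2,2} = 1
G(21) = mex{0,0,2,2,2} = 1
P-positions are exactly the n with G(n) = 0.

0, 1, 2, 3, 4, 15, 16, 17, 18, 19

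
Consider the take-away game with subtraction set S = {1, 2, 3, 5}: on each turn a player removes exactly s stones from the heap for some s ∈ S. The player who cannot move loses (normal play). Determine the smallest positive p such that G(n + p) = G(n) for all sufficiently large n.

G(0) = 0
G(1) = mex{0} = 1
G(2) = mex{1,0} = 2
G(3) = mex{2,1,0} = 3
G(4) = mex{3,2,1} = 0
G(5) = mex{0,3,2,0} = 1
G(6) = mex{1,0,3,1} = 2
G(7) = mex{2,1,0,2} = 3
G(8) = mex{3,2,1,3} = 0
G(9) = mex{0,3,2,0} = 1
G(10) = mex{1,0,3,1} = 2
G(11) = mex{2,1,0,2} = 3
G(12) = mex{3,2,1,3} = 0
G(13) = mex{0,3,2,0} = 1
G(14) = mex{1,0,3,1} = 2
G(n+4) = G(n) holds for n = 0,…,4 (a full window of length max(S) = 5), so the sequence is purely periodic with period 4.

4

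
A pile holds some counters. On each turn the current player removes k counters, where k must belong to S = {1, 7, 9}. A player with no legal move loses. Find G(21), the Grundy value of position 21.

1

n :  0  1  2  3  4  5  6  7  8  9 10 11 12 13 14 15 16 17 18 19 20 21
G :  0  1  0  1  0  1  0  1  0  1  0  1  0  1  0  1  0  1  0  1  0  1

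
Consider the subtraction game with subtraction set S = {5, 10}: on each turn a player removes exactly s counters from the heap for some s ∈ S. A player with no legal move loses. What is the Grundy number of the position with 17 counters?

0

n :  0  1  2  3  4  5  6  7  8  9 10 11 12 13 14 15 16 17
G :  0  0  0  0  0  1  1  1  1  1  2  2  2  2  2  0  0  0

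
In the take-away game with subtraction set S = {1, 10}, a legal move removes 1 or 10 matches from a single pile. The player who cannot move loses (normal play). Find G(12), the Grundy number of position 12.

n :  0  1  2  3  4  5  6  7  8  9 10 11 12
G :  0  1  0  1  0  1  0  1  0  1  2  0  1

1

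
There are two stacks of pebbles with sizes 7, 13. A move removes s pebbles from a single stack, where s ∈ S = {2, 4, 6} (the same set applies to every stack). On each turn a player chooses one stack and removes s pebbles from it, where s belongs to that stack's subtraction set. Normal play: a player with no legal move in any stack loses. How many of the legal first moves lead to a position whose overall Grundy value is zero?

2

All stacks use S = {2, 4, 6}:
G(0) = 0
G(1) = mex{} = 0
G(2) = mex{0} = 1
G(3) = mex{0} = 1
G(4) = mex{1,0} = 2
G(5) = mex{1,0} = 2
G(6) = mex{2,1,0} = 3
G(7) = mex{2,1,0} = 3
G(8) = mex{3,2,1} = 0
G(9) = mex{3,2,1} = 0
G(10) = mex{0,3,2} = 1
G(11) = mex{0,3,2} = 1
G(12) = mex{1,0,3} = 2
G(13) = mex{1,0,3} = 2
Stack A: G(7) = 3.
Stack B: G(13) = 2.
Combined Grundy value = 3 ⊕ 2 = 1.
A winning move leaves total XOR = 0, i.e. changes one component's Grundy value g to g ⊕ X where X is the current total.
Stack A: need g' = 3⊕1 = 2. Options: 7−2→G=2, 7−4→G=1, 7−6→G=0. Hits: 1.
Stack B: need g' = 2⊕1 = 3. Options: 13−2→G=1, 13−4→G=0, 13−6→G=3. Hits: 1.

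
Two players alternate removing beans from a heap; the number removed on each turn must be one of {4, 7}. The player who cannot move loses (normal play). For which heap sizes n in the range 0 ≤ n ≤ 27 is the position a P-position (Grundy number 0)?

0, 1, 2, 3, 11, 12, 13, 14, 22, 23, 24, 25

G(0) = 0
G(1) = mex{} = 0
G(2) = mex{} = 0
G(3) = mex{} = 0
G(4) = mex{0} = 1
G(5) = mex{0} = 1
G(6) = mex{0} = 1
G(7) = mex{0,0} = 1
G(8) = mex{1,0} = 2
G(9) = mex{1,0} = 2
G(10) = mex{1,0} = 2
G(11) = mex{1,1} = 0
G(12) = mex{2,1} = 0
G(13) = mex{2,1} = 0
G(14) = mex{2,1} = 0
G(15) = mex{0,2} = 1
G(16) = mex{0,2} = 1
G(17) = mex{0,2} = 1
G(18) = mex{0,0} = 1
G(19) = mex{1,0} = 2
G(20) = mex{1,0} = 2
G(21) = mex{1,0} = 2
G(22) = mex{1,1} = 0
G(23) = mex{2,1} = 0
G(24) = mex{2,1} = 0
G(25) = mex{2,1} = 0
G(26) = mex{0,2} = 1
G(27) = mex{0,2} = 1
P-positions are exactly the n with G(n) = 0.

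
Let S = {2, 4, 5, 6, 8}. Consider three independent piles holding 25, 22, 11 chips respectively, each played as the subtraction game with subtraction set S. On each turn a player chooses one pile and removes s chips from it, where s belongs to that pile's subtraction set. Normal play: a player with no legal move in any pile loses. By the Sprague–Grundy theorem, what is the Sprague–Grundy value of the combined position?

All piles use S = {2, 4, 5, 6, 8}:
G(0) = 0
G(1) = mex{} = 0
G(2) = mex{0} = 1
G(3) = mex{0} = 1
G(4) = mex{1,0} = 2
G(5) = mex{1,0,0} = 2
G(6) = mex{2,1,0,0} = 3
G(7) = mex{2,1,1,0} = 3
G(8) = mex{3,2,1,1,0} = 4
G(9) = mex{3,2,2,1,0} = 4
G(10) = mex{4,3,2,2,1} = 0
G(11) = mex{4,3,3,2,1} = 0
G(12) = mex{0,4,3,3,2} = 1
G(13) = mex{0,4,4,3,2} = 1
G(14) = mex{1,0,4,4,3} = 2
G(15) = mex{1,0,0,4,3} = 2
G(16) = mex{2,1,0,0,4} = 3
G(17) = mex{2,1,1,0,4} = 3
G(18) = mex{3,2,1,1,0} = 4
G(19) = mex{3,2,2,1,0} = 4
G(20) = mex{4,3,2,2,1} = 0
G(21) = mex{4,3,3,2,1} = 0
G(22) = mex{0,4,3,3,2} = 1
G(23) = mex{0,4,4,3,2} = 1
G(24) = mex{1,0,4,4,3} = 2
G(25) = mex{1,0,0,4,3} = 2
Pile A: G(25) = 2.
Pile B: G(22) = 1.
Pile C: G(11) = 0.
Combined Grundy value = 2 ⊕ 1 ⊕ 0 = 3.

3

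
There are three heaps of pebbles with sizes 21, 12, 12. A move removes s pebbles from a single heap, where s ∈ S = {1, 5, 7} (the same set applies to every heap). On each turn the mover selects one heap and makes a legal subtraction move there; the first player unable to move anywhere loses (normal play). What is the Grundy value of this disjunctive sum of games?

1

All heaps use S = {1, 5, 7}:
G(0) = 0
G(1) = mex{0} = 1
G(2) = mex{1} = 0
G(3) = mex{0} = 1
G(4) = mex{1} = 0
G(5) = mex{0,0} = 1
G(6) = mex{1,1} = 0
G(7) = mex{0,0,0} = 1
G(8) = mex{1,1,1} = 0
G(9) = mex{0,0,0} = 1
G(10) = mex{1,1,1} = 0
G(11) = mex{0,0,0} = 1
G(12) = mex{1,1,1} = 0
G(13) = mex{0,0,0} = 1
G(14) = mex{1,1,1} = 0
G(15) = mex{0,0,0} = 1
G(16) = mex{1,1,1} = 0
G(17) = mex{0,0,0} = 1
G(18) = mex{1,1,1} = 0
G(19) = mex{0,0,0} = 1
G(20) = mex{1,1,1} = 0
G(21) = mex{0,0,0} = 1
Heap A: G(21) = 1.
Heap B: G(12) = 0.
Heap C: G(12) = 0.
Combined Grundy value = 1 ⊕ 0 ⊕ 0 = 1.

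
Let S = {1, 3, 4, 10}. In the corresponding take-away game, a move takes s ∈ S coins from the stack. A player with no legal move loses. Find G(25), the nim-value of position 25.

2

n :  0  1  2  3  4  5  6  7  8  9 10 11 12 13 14 15 16 17 18 19 20 21 22 23 24 25
G :  0  1  0  1  2  3  2  0  1  0  1  2  3  2  0  1  0  1  2  3  2  0  1  0  1  2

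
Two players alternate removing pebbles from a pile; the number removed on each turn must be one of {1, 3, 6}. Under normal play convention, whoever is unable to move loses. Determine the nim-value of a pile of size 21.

G(0) = 0
G(1) = mex{0} = 1
G(2) = mex{1} = 0
G(3) = mex{0,0} = 1
G(4) = mex{1,1} = 0
G(5) = mex{0,0} = 1
G(6) = mex{1,1,0} = 2
G(7) = mex{2,0,1} = 3
G(8) = mex{3,1,0} = 2
G(9) = mex{2,2,1} = 0
G(10) = mex{0,3,0} = 1
G(11) = mex{1,2,1} = 0
G(12) = mex{0,0,2} = 1
G(13) = mex{1,1,3} = 0
G(14) = mex{0,0,2} = 1
G(15) = mex{1,1,0} = 2
G(16) = mex{2,0,1} = 3
G(17) = mex{3,1,0} = 2
G(18) = mex{2,2,1} = 0
G(19) = mex{0,3,0} = 1
G(20) = mex{1,2,1} = 0
G(21) = mex{0,0,2} = 1

1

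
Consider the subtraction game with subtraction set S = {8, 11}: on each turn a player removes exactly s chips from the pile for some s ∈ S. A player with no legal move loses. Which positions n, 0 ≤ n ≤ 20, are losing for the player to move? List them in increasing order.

0, 1, 2, 3, 4, 5, 6, 7, 19, 20

G(0) = 0
G(1) = mex{} = 0
G(2) = mex{} = 0
G(3) = mex{} = 0
G(4) = mex{} = 0
G(5) = mex{} = 0
G(6) = mex{} = 0
G(7) = mex{} = 0
G(8) = mex{0} = 1
G(9) = mex{0} = 1
G(10) = mex{0} = 1
G(11) = mex{0,0} = 1
G(12) = mex{0,0} = 1
G(13) = mex{0,0} = 1
G(14) = mex{0,0} = 1
G(15) = mex{0,0} = 1
G(16) = mex{1,0} = 2
G(17) = mex{1,0} = 2
G(18) = mex{1,0} = 2
G(19) = mex{1,1} = 0
G(20) = mex{1,1} = 0
P-positions are exactly the n with G(n) = 0.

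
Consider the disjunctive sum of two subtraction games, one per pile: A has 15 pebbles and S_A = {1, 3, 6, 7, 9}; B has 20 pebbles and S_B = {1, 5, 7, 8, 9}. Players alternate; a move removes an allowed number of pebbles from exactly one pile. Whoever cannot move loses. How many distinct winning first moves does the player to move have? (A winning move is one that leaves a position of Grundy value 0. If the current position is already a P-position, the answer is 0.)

3

Pile A, S = {1, 3, 6, 7, 9}:
G(0) = 0
G(1) = mex{0} = 1
G(2) = mex{1} = 0
G(3) = mex{0,0} = 1
G(4) = mex{1,1} = 0
G(5) = mex{0,0} = 1
G(6) = mex{1,1,0} = 2
G(7) = mex{2,0,1,0} = 3
G(8) = mex{3,1,0,1} = 2
G(9) = mex{2,2,1,0,0} = 3
G(10) = mex{3,3,0,1,1} = 2
G(11) = mex{2,2,1,0,0} = 3
G(12) = mex{3,3,2,1,1} = 0
G(13) = mex{0,2,3,2,0} = 1
G(14) = mex{1,3,2,3,1} = 0
G(15) = mex{0,0,3,2,2} = 1
G_A(15) = 1.
Pile B, S = {1, 5, 7, 8, 9}:
n :  0  1  2  3  4  5  6  7  8  9 10 11 12 13 14 15 16 17 18 19 20
G :  0  1  0  1  0  1  0  1  2  3  2  3  2  3  2  3  0  1  0  1  0
G_B(20) = 0.
Combined Grundy value = 1 ⊕ 0 = 1.
A winning move leaves total XOR = 0, i.e. changes one component's Grundy value g to g ⊕ X where X is the current total.
Pile A: need g' = 1⊕1 = 0. Options: 15−1→G=0, 15−3→G=0, 15−6→G=3, 15−7→G=2, 15−9→G=2. Hits: 2.
Pile B: need g' = 0⊕1 = 1. Options: 20−1→G=1, 20−5→G=3, 20−7→G=3, 20−8→G=2, 20−9→G=3. Hits: 1.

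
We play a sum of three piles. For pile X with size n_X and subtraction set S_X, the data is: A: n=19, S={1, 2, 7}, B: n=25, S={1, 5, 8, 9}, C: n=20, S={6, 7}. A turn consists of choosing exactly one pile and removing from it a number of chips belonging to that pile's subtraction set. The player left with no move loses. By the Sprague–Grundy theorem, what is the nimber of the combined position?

3

Pile A, S = {1, 2, 7}:
G(0) = 0
G(1) = mex{0} = 1
G(2) = mex{1,0} = 2
G(3) = mex{2,1} = 0
G(4) = mex{0,2} = 1
G(5) = mex{1,0} = 2
G(6) = mex{2,1} = 0
G(7) = mex{0,2,0} = 1
G(8) = mex{1,0,1} = 2
G(9) = mex{2,1,2} = 0
G(10) = mex{0,2,0} = 1
G(11) = mex{1,0,1} = 2
G(12) = mex{2,1,2} = 0
G(13) = mex{0,2,0} = 1
G(14) = mex{1,0,1} = 2
G(15) = mex{2,1,2} = 0
G(16) = mex{0,2,0} = 1
G(17) = mex{1,0,1} = 2
G(18) = mex{2,1,2} = 0
G(19) = mex{0,2,0} = 1
G_A(19) = 1.
Pile B, S = {1, 5, 8, 9}:
n :  0  1  2  3  4  5  6  7  8  9 10 11 12 13 14 15 16 17 18 19 20 21 22 23 24 25
G :  0  1  0  1  0  1  0  1  2  3  2  3  2  3  2  3  0  1  0  1  0  1  0  1  2  3
G_B(25) = 3.
Pile C, S = {6, 7}:
G(0) = 0
G(1) = mex{} = 0
G(2) = mex{} = 0
G(3) = mex{} = 0
G(4) = mex{} = 0
G(5) = mex{} = 0
G(6) = mex{0} = 1
G(7) = mex{0,0} = 1
G(8) = mex{0,0} = 1
G(9) = mex{0,0} = 1
G(10) = mex{0,0} = 1
G(11) = mex{0,0} = 1
G(12) = mex{1,0} = 2
G(13) = mex{1,1} = 0
G(14) = mex{1,1} = 0
G(15) = mex{1,1} = 0
G(16) = mex{1,1} = 0
G(17) = mex{1,1} = 0
G(18) = mex{2,1} = 0
G(19) = mex{0,2} = 1
G(20) = mex{0,0} = 1
G_C(20) = 1.
Combined Grundy value = 1 ⊕ 3 ⊕ 1 = 3.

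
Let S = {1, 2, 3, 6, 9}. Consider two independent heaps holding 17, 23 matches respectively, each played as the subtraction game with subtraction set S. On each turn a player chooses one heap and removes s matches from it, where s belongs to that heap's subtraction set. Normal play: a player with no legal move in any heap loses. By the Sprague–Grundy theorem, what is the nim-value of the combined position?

All heaps use S = {1, 2, 3, 6, 9}:
n :  0  1  2  3  4  5  6  7  8  9 10 11 12 13 14 15 16 17 18 19 20 21 22 23
G :  0  1  2  3  0  1  2  3  0  1  2  3  0  1  2  3  0  1  2  3  0  1  2  3
Heap A: G(17) = 1.
Heap B: G(23) = 3.
Combined Grundy value = 1 ⊕ 3 = 2.

2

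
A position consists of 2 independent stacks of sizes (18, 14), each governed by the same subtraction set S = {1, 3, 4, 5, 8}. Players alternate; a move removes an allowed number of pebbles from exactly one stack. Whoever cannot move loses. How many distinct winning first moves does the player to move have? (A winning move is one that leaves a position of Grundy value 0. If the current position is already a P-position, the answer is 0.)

3

All stacks use S = {1, 3, 4, 5, 8}:
G(0) = 0
G(1) = mex{0} = 1
G(2) = mex{1} = 0
G(3) = mex{0,0} = 1
G(4) = mex{1,1,0} = 2
G(5) = mex{2,0,1,0} = 3
G(6) = mex{3,1,0,1} = 2
G(7) = mex{2,2,1,0} = 3
G(8) = mex{3,3,2,1,0} = 4
G(9) = mex{4,2,3,2,1} = 0
G(10) = mex{0,3,2,3,0} = 1
G(11) = mex{1,4,3,2,1} = 0
G(12) = mex{0,0,4,3,2} = 1
G(13) = mex{1,1,0,4,3} = 2
G(14) = mex{2,0,1,0,2} = 3
G(15) = mex{3,1,0,1,3} = 2
G(16) = mex{2,2,1,0,4} = 3
G(17) = mex{3,3,2,1,0} = 4
G(18) = mex{4,2,3,2,1} = 0
Stack A: G(18) = 0.
Stack B: G(14) = 3.
Combined Grundy value = 0 ⊕ 3 = 3.
A winning move leaves total XOR = 0, i.e. changes one component's Grundy value g to g ⊕ X where X is the current total.
Stack A: need g' = 0⊕3 = 3. Options: 18−1→G=4, 18−3→G=2, 18−4→G=3, 18−5→G=2, 18−8→G=1. Hits: 1.
Stack B: need g' = 3⊕3 = 0. Options: 14−1→G=2, 14−3→G=0, 14−4→G=1, 14−5→G=0, 14−8→G=2. Hits: 2.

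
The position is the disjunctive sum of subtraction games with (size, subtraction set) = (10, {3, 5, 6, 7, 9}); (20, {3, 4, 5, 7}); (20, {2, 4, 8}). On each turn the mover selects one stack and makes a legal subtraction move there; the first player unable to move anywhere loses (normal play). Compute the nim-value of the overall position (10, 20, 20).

Stack A, S = {3, 5, 6, 7, 9}:
G(0) = 0
G(1) = mex{} = 0
G(2) = mex{} = 0
G(3) = mex{0} = 1
G(4) = mex{0} = 1
G(5) = mex{0,0} = 1
G(6) = mex{1,0,0} = 2
G(7) = mex{1,0,0,0} = 2
G(8) = mex{1,1,0,0} = 2
G(9) = mex{2,1,1,0,0} = 3
G(10) = mex{2,1,1,1,0} = 3
G_A(10) = 3.
Stack B, S = {3, 4, 5, 7}:
G(0) = 0
G(1) = mex{} = 0
G(2) = mex{} = 0
G(3) = mex{0} = 1
G(4) = mex{0,0} = 1
G(5) = mex{0,0,0} = 1
G(6) = mex{1,0,0} = 2
G(7) = mex{1,1,0,0} = 2
G(8) = mex{1,1,1,0} = 2
G(9) = mex{2,1,1,0} = 3
G(10) = mex{2,2,1,1} = 0
G(11) = mex{2,2,2,1} = 0
G(12) = mex{3,2,2,1} = 0
G(13) = mex{0,3,2,2} = 1
G(14) = mex{0,0,3,2} = 1
G(15) = mex{0,0,0,2} = 1
G(16) = mex{1,0,0,3} = 2
G(17) = mex{1,1,0,0} = 2
G(18) = mex{1,1,1,0} = 2
G(19) = mex{2,1,1,0} = 3
G(20) = mex{2,2,1,1} = 0
G_B(20) = 0.
Stack C, S = {2, 4, 8}:
n :  0  1  2  3  4  5  6  7  8  9 10 11 12 13 14 15 16 17 18 19 20
G :  0  0  1  1  2  2  0  0  1  1  2  2  0  0  1  1  2  2  0  0  1
G_C(20) = 1.
Combined Grundy value = 3 ⊕ 0 ⊕ 1 = 2.

2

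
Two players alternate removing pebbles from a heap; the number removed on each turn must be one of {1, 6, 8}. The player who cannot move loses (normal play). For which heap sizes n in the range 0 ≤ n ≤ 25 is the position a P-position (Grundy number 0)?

G(0) = 0
G(1) = mex{0} = 1
G(2) = mex{1} = 0
G(3) = mex{0} = 1
G(4) = mex{1} = 0
G(5) = mex{0} = 1
G(6) = mex{1,0} = 2
G(7) = mex{2,1} = 0
G(8) = mex{0,0,0} = 1
G(9) = mex{1,1,1} = 0
G(10) = mex{0,0,0} = 1
G(11) = mex{1,1,1} = 0
G(12) = mex{0,2,0} = 1
G(13) = mex{1,0,1} = 2
G(14) = mex{2,1,2} = 0
G(15) = mex{0,0,0} = 1
G(16) = mex{1,1,1} = 0
G(17) = mex{0,0,0} = 1
G(18) = mex{1,1,1} = 0
G(19) = mex{0,2,0} = 1
G(20) = mex{1,0,1} = 2
G(21) = mex{2,1,2} = 0
G(22) = mex{0,0,0} = 1
G(23) = mex{1,1,1} = 0
G(24) = mex{0,0,0} = 1
G(25) = mex{1,1,1} = 0
P-positions are exactly the n with G(n) = 0.

0, 2, 4, 7, 9, 11, 14, 16, 18, 21, 23, 25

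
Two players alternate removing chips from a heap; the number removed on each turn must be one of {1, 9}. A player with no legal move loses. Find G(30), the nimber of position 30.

G(0) = 0
G(1) = mex{0} = 1
G(2) = mex{1} = 0
G(3) = mex{0} = 1
G(4) = mex{1} = 0
G(5) = mex{0} = 1
G(6) = mex{1} = 0
G(7) = mex{0} = 1
G(8) = mex{1} = 0
G(9) = mex{0,0} = 1
G(10) = mex{1,1} = 0
G(11) = mex{0,0} = 1
G(12) = mex{1,1} = 0
G(13) = mex{0,0} = 1
G(14) = mex{1,1} = 0
G(15) = mex{0,0} = 1
G(16) = mex{1,1} = 0
G(17) = mex{0,0} = 1
G(18) = mex{1,1} = 0
G(19) = mex{0,0} = 1
G(20) = mex{1,1} = 0
G(21) = mex{0,0} = 1
G(22) = mex{1,1} = 0
G(23) = mex{0,0} = 1
G(24) = mex{1,1} = 0
G(25) = mex{0,0} = 1
G(26) = mex{1,1} = 0
G(27) = mex{0,0} = 1
G(28) = mex{1,1} = 0
G(29) = mex{0,0} = 1
G(30) = mex{1,1} = 0

0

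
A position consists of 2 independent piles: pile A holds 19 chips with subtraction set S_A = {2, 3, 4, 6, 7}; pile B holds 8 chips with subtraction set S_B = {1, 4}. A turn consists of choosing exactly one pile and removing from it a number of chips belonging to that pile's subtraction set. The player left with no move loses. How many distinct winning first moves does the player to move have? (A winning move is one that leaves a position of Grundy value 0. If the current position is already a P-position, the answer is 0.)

Pile A, S = {2, 3, 4, 6, 7}:
G(0) = 0
G(1) = mex{} = 0
G(2) = mex{0} = 1
G(3) = mex{0,0} = 1
G(4) = mex{1,0,0} = 2
G(5) = mex{1,1,0} = 2
G(6) = mex{2,1,1,0} = 3
G(7) = mex{2,2,1,0,0} = 3
G(8) = mex{3,2,2,1,0} = 4
G(9) = mex{3,3,2,1,1} = 0
G(10) = mex{4,3,3,2,1} = 0
G(11) = mex{0,4,3,2,2} = 1
G(12) = mex{0,0,4,3,2} = 1
G(13) = mex{1,0,0,3,3} = 2
G(14) = mex{1,1,0,4,3} = 2
G(15) = mex{2,1,1,0,4} = 3
G(16) = mex{2,2,1,0,0} = 3
G(17) = mex{3,2,2,1,0} = 4
G(18) = mex{3,3,2,1,1} = 0
G(19) = mex{4,3,3,2,1} = 0
G_A(19) = 0.
Pile B, S = {1, 4}:
n : 0 1 2 3 4 5 6 7 8
G : 0 1 0 1 2 0 1 0 1
G_B(8) = 1.
Combined Grundy value = 0 ⊕ 1 = 1.
A winning move leaves total XOR = 0, i.e. changes one component's Grundy value g to g ⊕ X where X is the current total.
Pile A: need g' = 0⊕1 = 1. Options: 19−2→G=4, 19−3→G=3, 19−4→G=3, 19−6→G=2, 19−7→G=1. Hits: 1.
Pile B: need g' = 1⊕1 = 0. Options: 8−1→G=0, 8−4→G=2. Hits: 1.

2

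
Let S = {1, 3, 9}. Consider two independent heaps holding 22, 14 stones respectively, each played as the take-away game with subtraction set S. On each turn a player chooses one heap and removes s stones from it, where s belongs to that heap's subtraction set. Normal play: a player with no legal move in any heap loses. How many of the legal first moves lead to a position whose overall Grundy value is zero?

All heaps use S = {1, 3, 9}:
n :  0  1  2  3  4  5  6  7  8  9 10 11 12 13 14 15 16 17 18 19 20 21 22
G :  0  1  0  1  0  1  0  1  0  1  0  1  0  1  0  1  0  1  0  1  0  1  0
Heap A: G(22) = 0.
Heap B: G(14) = 0.
Combined Grundy value = 0 ⊕ 0 = 0.
A winning move leaves total XOR = 0, i.e. changes one component's Grundy value g to g ⊕ X where X is the current total.
Heap A: target g' = 0⊕0 = 0, but every legal move changes the Grundy value (mex property), so 0 moves.
Heap B: target g' = 0⊕0 = 0, but every legal move changes the Grundy value (mex property), so 0 moves.

0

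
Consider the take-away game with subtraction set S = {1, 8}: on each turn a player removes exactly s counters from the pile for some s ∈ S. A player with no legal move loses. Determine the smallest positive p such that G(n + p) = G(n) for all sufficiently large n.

9

n :  0  1  2  3  4  5  6  7  8  9 10 11 12 13 14 15 16 17 18 19
G :  0  1  0  1  0  1  0  1  2  0  1  0  1  0  1  0  1  2  0  1
G(n+9) = G(n) holds for n = 0,…,7 (a full window of length max(S) = 8), so the sequence is purely periodic with period 9.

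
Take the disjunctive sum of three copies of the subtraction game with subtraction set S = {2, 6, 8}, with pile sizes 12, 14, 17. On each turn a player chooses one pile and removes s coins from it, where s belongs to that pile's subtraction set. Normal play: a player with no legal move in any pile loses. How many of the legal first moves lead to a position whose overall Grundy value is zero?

All piles use S = {2, 6, 8}:
G(0) = 0
G(1) = mex{} = 0
G(2) = mex{0} = 1
G(3) = mex{0} = 1
G(4) = mex{1} = 0
G(5) = mex{1} = 0
G(6) = mex{0,0} = 1
G(7) = mex{0,0} = 1
G(8) = mex{1,1,0} = 2
G(9) = mex{1,1,0} = 2
G(10) = mex{2,0,1} = 3
G(11) = mex{2,0,1} = 3
G(12) = mex{3,1,0} = 2
G(13) = mex{3,1,0} = 2
G(14) = mex{2,2,1} = 0
G(15) = mex{2,2,1} = 0
G(16) = mex{0,3,2} = 1
G(17) = mex{0,3,2} = 1
Pile A: G(12) = 2.
Pile B: G(14) = 0.
Pile C: G(17) = 1.
Combined Grundy value = 2 ⊕ 0 ⊕ 1 = 3.
A winning move leaves total XOR = 0, i.e. changes one component's Grundy value g to g ⊕ X where X is the current total.
Pile A: need g' = 2⊕3 = 1. Options: 12−2→G=3, 12−6→G=1, 12−8→G=0. Hits: 1.
Pile B: need g' = 0⊕3 = 3. Options: 14−2→G=2, 14−6→G=2, 14−8→G=1. Hits: 0.
Pile C: need g' = 1⊕3 = 2. Options: 17−2→G=0, 17−6→G=3, 17−8→G=2. Hits: 1.

2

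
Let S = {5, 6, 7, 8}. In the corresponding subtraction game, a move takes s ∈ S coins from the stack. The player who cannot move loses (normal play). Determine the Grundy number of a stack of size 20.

G(0) = 0
G(1) = mex{} = 0
G(2) = mex{} = 0
G(3) = mex{} = 0
G(4) = mex{} = 0
G(5) = mex{0} = 1
G(6) = mex{0,0} = 1
G(7) = mex{0,0,0} = 1
G(8) = mex{0,0,0,0} = 1
G(9) = mex{0,0,0,0} = 1
G(10) = mex{1,0,0,0} = 2
G(11) = mex{1,1,0,0} = 2
G(12) = mex{1,1,1,0} = 2
G(13) = mex{1,1,1,1} = 0
G(14) = mex{1,1,1,1} = 0
G(15) = mex{2,1,1,1} = 0
G(16) = mex{2,2,1,1} = 0
G(17) = mex{2,2,2,1} = 0
G(18) = mex{0,2,2,2} = 1
G(19) = mex{0,0,2,2} = 1
G(20) = mex{0,0,0,2} = 1

1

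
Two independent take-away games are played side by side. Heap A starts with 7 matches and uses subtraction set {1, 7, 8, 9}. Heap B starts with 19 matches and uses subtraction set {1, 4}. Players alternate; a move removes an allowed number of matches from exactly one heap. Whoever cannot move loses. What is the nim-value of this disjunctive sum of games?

Heap A, S = {1, 7, 8, 9}:
G(0) = 0
G(1) = mex{0} = 1
G(2) = mex{1} = 0
G(3) = mex{0} = 1
G(4) = mex{1} = 0
G(5) = mex{0} = 1
G(6) = mex{1} = 0
G(7) = mex{0,0} = 1
G_A(7) = 1.
Heap B, S = {1, 4}:
G(0) = 0
G(1) = mex{0} = 1
G(2) = mex{1} = 0
G(3) = mex{0} = 1
G(4) = mex{1,0} = 2
G(5) = mex{2,1} = 0
G(6) = mex{0,0} = 1
G(7) = mex{1,1} = 0
G(8) = mex{0,2} = 1
G(9) = mex{1,0} = 2
G(10) = mex{2,1} = 0
G(11) = mex{0,0} = 1
G(12) = mex{1,1} = 0
G(13) = mex{0,2} = 1
G(14) = mex{1,0} = 2
G(15) = mex{2,1} = 0
G(16) = mex{0,0} = 1
G(17) = mex{1,1} = 0
G(18) = mex{0,2} = 1
G(19) = mex{1,0} = 2
G_B(19) = 2.
Combined Grundy value = 1 ⊕ 2 = 3.

3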